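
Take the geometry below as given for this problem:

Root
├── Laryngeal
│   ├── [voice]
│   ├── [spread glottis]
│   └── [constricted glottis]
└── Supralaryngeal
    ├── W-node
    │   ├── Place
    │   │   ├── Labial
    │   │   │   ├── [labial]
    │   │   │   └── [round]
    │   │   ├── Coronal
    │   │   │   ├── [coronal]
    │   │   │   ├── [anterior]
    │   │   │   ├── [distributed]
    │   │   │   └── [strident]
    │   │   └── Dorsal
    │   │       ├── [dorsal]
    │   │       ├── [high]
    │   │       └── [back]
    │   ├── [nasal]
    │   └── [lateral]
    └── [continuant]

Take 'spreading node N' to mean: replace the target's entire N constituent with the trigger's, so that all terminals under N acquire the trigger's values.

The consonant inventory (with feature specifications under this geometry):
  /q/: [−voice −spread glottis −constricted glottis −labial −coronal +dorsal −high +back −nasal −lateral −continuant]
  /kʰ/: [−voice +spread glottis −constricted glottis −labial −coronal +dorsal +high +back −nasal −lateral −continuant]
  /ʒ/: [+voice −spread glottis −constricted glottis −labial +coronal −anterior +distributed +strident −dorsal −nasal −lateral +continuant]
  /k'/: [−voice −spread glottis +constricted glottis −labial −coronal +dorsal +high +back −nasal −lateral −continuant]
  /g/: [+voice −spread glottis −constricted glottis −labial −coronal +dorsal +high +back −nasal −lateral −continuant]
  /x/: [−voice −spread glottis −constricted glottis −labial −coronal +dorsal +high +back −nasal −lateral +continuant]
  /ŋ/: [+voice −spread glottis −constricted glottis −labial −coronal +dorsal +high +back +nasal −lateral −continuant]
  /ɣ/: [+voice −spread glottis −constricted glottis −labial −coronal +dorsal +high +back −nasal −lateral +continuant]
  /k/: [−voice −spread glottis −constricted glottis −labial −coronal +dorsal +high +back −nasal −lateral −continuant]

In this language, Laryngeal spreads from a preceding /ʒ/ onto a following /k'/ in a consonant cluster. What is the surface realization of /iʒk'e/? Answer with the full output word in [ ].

Terminals under Laryngeal in this geometry: [voice], [spread glottis], [constricted glottis].
After delinking /k'/'s Laryngeal and linking /ʒ/'s, the affected terminals become [+voice], [−spread glottis], [−constricted glottis]; [labial], [coronal], [dorsal], … (outside Laryngeal) are retained from /k'/.
This feature bundle is that of [g], so /iʒk'e/ surfaces as [iʒge].

[iʒge]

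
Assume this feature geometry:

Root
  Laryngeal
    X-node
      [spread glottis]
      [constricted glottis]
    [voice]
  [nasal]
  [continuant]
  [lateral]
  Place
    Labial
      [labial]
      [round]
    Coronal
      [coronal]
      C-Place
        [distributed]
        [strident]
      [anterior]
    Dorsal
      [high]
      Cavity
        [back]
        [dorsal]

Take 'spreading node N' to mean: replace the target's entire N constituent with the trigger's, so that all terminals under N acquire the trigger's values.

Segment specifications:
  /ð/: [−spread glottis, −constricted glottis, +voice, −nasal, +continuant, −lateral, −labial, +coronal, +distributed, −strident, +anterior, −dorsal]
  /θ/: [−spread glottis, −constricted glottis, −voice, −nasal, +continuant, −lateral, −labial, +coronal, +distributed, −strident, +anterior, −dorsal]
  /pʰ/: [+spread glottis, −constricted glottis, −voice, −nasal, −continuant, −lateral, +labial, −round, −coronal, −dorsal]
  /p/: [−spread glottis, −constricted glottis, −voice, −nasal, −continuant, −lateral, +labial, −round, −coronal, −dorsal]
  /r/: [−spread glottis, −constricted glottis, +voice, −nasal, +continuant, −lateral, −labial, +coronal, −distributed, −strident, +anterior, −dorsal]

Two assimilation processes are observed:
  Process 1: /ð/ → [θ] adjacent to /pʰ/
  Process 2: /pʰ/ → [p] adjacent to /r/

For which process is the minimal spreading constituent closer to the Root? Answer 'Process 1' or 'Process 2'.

Process 1

In Process 1, [voice] changes, so the minimal spreading node is [voice] at depth 2.
Process 2: the feature that changes is [spread glottis]; the minimal node is [spread glottis] (depth 3).
[voice] is closer to Root than [spread glottis], so Process 1 spreads the higher node.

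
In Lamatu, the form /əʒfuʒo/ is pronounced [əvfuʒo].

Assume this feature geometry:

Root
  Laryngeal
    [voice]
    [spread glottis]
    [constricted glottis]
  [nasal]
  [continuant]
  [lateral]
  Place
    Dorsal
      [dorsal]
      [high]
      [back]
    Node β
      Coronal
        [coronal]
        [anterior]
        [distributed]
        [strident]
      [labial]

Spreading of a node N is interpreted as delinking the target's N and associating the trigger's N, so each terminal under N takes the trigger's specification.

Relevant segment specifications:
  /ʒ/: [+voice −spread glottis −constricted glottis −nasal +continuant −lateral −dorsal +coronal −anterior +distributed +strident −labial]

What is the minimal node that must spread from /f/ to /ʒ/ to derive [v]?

Comparing /ʒ/ with its surface form [v], the features that change are [labial], [coronal], [anterior], [distributed], [strident].
These terminals are all dominated by Node β, and no proper subconstituent of Node β covers them all; Node β is their lowest common ancestor.
If Node β spreads, every terminal under it takes /f/'s value, producing [v] as observed.
[voice] stays as in /ʒ/ although /f/ differs there, so no node dominating it spread; among the remaining candidates Node β is the lowest that derives the output.

Node β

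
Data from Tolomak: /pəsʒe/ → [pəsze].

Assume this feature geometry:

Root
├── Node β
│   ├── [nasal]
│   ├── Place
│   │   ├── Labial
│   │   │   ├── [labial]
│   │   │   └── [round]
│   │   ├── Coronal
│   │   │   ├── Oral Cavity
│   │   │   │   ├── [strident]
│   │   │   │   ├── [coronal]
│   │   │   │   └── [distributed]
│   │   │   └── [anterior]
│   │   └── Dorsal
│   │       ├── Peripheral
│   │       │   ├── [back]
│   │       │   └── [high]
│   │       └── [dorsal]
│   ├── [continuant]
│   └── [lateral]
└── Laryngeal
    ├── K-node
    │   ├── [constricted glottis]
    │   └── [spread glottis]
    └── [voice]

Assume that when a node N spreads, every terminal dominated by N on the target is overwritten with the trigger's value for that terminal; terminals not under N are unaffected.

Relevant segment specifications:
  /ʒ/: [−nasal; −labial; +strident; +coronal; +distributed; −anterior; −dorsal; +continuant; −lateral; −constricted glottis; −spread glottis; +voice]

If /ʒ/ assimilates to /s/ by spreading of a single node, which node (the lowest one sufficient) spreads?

Coronal

The alternation /ʒ/ → [z] changes [anterior], [distributed] and nothing else.
The smallest constituent containing every changed terminal is Coronal — each of its daughters lacks at least one of the affected features.
Delinking /ʒ/'s Coronal and associating /s/'s Coronal gives precisely the feature bundle of [z].
[voice], a feature on which the two segments disagree outside Coronal, is unchanged — nothing dominating it spread, and Coronal is the minimal sufficient constituent.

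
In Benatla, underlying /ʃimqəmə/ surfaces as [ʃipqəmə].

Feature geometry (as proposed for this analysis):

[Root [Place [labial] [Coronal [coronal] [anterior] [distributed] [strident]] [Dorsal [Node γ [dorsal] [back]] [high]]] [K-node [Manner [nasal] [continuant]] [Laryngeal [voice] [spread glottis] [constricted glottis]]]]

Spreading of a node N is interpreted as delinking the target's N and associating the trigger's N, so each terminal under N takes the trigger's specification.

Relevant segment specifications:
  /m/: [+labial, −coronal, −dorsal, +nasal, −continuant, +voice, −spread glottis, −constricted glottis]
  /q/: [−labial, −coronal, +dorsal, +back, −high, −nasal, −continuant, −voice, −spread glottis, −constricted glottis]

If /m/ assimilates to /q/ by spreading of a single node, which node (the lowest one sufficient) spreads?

Feature comparison: [voice], [nasal] differ between /m/ and [p]; the remaining terminals match.
The smallest constituent containing every changed terminal is K-node — each of its daughters lacks at least one of the affected features.
Delinking /m/'s K-node and associating /q/'s K-node gives precisely the feature bundle of [p].
Since [labial], [dorsal] are preserved even though /q/ disagrees there, no node above K-node spread.

K-node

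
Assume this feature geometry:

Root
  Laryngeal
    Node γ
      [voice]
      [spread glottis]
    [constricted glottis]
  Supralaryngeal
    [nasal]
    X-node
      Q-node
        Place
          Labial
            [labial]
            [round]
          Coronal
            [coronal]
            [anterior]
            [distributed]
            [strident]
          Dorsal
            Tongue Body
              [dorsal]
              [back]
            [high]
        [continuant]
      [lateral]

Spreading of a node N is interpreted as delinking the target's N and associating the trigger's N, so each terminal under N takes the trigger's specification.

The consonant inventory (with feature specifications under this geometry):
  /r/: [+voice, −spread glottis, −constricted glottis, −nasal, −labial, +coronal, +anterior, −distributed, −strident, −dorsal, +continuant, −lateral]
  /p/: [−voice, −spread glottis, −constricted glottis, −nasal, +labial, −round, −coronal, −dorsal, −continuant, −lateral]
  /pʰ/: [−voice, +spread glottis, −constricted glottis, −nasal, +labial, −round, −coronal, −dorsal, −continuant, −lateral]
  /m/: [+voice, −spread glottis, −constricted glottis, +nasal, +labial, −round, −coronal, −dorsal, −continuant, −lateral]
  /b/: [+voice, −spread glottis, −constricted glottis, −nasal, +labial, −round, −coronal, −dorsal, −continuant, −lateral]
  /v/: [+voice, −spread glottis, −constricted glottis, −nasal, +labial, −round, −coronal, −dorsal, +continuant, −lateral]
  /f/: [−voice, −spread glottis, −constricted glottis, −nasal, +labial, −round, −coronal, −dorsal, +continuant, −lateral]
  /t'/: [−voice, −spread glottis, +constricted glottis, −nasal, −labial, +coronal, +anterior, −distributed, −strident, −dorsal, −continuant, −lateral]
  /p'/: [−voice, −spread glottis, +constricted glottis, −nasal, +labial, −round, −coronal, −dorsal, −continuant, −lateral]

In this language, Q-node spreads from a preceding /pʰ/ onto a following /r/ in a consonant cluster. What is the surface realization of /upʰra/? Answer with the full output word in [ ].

The Q-node node dominates the terminals [labial], [round], [coronal], [anterior], [distributed], [strident], [dorsal], [back], [high], [continuant].
After delinking /r/'s Q-node and linking /pʰ/'s, the affected terminals become [+labial], [−round], [−coronal], [−dorsal], [−continuant]; [voice], [spread glottis], [constricted glottis], … (outside Q-node) are retained from /r/.
Among the inventory, only /b/ has exactly this specification, giving the surface form [upʰba].

[upʰba]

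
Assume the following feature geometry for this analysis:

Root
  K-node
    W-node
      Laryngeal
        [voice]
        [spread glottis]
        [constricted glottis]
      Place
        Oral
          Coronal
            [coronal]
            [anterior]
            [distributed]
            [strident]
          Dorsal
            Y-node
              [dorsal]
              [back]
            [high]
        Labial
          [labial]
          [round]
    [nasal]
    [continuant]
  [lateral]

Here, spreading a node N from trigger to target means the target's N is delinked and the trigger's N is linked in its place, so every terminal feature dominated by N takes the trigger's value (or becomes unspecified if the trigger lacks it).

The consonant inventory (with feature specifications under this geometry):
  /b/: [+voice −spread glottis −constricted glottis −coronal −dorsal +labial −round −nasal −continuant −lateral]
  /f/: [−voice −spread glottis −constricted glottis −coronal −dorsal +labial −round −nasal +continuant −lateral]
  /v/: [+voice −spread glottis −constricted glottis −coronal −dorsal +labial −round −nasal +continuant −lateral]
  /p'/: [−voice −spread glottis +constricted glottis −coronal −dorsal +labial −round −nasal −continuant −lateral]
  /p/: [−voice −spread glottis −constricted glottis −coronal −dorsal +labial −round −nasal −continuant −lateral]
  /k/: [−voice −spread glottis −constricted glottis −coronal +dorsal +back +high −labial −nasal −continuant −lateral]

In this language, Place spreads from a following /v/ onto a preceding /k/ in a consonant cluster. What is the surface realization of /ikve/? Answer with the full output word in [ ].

[ipve]

The Place node dominates the terminals [coronal], [anterior], [distributed], [strident], [dorsal], [back], [high], [labial], [round].
The target acquires /v/'s values for everything under Place — [−coronal], [−dorsal], [+labial], [−round] — while keeping its own [voice], [spread glottis], [constricted glottis], ….
The resulting bundle matches /p/ in the inventory; substituting it for /k/ gives [ipve].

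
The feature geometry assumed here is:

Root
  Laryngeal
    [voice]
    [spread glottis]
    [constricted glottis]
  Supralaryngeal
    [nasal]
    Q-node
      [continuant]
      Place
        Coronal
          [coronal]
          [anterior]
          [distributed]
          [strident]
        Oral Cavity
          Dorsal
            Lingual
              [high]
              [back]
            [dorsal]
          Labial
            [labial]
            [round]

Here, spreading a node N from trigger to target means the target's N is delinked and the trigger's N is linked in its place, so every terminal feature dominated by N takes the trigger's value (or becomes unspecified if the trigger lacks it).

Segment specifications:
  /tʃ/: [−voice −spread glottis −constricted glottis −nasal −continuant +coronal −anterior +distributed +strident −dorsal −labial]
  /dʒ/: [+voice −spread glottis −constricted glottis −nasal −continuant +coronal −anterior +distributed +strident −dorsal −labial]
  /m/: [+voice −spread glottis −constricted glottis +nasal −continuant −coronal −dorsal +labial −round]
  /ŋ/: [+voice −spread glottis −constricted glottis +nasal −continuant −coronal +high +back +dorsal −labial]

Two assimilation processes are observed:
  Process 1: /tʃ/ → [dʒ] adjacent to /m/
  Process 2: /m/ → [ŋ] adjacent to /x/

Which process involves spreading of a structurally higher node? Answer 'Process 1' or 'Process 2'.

Process 1: the feature that changes is [voice]; the minimal node is [voice] (depth 2).
Process 2 alters [labial], [round], [dorsal], [high], [back]; the lowest common ancestor is Oral Cavity (depth 4 from Root).
[voice] (depth 2) sits above Oral Cavity (depth 4), making Process 1 the one with the higher spreading node.

Process 1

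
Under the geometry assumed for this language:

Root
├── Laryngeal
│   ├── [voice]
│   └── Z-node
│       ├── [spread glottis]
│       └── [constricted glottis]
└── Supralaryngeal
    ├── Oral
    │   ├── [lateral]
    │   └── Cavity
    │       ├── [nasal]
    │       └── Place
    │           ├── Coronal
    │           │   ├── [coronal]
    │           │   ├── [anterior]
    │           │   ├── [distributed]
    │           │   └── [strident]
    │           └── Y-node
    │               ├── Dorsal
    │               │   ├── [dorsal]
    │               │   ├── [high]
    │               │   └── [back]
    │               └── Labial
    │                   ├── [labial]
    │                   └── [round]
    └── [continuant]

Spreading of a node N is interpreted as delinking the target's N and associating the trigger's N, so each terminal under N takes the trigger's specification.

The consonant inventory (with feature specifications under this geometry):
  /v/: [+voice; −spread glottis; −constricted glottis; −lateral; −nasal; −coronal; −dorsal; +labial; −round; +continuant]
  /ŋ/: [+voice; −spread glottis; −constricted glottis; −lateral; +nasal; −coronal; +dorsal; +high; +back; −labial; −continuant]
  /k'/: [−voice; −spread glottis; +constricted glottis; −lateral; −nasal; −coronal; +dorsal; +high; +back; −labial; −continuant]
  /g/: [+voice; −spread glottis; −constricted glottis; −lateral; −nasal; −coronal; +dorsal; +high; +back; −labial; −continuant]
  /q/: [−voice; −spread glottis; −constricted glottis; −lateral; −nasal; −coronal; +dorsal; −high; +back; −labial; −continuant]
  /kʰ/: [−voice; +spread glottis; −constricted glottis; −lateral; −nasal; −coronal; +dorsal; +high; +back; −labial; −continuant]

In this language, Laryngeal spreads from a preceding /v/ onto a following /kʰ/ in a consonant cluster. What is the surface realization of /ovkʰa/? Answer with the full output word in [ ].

Terminals under Laryngeal in this geometry: [voice], [spread glottis], [constricted glottis].
After delinking /kʰ/'s Laryngeal and linking /v/'s, the affected terminals become [+voice], [−spread glottis], [−constricted glottis]; [lateral], [nasal], [coronal], … (outside Laryngeal) are retained from /kʰ/.
The resulting bundle matches /g/ in the inventory; substituting it for /kʰ/ gives [ovga].

[ovga]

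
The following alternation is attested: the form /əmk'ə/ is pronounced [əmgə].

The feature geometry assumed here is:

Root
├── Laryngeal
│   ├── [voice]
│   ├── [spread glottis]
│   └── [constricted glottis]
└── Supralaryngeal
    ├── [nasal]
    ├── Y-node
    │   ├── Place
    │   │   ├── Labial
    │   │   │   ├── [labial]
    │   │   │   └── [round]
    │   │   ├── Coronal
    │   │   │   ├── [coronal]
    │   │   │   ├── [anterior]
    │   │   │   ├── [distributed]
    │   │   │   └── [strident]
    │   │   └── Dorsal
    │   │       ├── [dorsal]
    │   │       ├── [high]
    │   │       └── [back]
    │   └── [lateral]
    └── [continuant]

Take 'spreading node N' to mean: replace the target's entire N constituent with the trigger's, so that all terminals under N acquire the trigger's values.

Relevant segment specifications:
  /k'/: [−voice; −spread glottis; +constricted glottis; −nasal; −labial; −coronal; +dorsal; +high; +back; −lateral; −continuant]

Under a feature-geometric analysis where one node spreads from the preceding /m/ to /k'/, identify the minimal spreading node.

Laryngeal

Feature comparison: [voice], [constricted glottis] differ between /k'/ and [g]; the remaining terminals match.
The smallest constituent containing every changed terminal is Laryngeal — each of its daughters lacks at least one of the affected features.
Delinking /k'/'s Laryngeal and associating /m/'s Laryngeal gives precisely the feature bundle of [g].
Had Root spread, [labial], [nasal] would have taken /m/'s values; they stay as in /k'/, confirming the spreading constituent is exactly Laryngeal.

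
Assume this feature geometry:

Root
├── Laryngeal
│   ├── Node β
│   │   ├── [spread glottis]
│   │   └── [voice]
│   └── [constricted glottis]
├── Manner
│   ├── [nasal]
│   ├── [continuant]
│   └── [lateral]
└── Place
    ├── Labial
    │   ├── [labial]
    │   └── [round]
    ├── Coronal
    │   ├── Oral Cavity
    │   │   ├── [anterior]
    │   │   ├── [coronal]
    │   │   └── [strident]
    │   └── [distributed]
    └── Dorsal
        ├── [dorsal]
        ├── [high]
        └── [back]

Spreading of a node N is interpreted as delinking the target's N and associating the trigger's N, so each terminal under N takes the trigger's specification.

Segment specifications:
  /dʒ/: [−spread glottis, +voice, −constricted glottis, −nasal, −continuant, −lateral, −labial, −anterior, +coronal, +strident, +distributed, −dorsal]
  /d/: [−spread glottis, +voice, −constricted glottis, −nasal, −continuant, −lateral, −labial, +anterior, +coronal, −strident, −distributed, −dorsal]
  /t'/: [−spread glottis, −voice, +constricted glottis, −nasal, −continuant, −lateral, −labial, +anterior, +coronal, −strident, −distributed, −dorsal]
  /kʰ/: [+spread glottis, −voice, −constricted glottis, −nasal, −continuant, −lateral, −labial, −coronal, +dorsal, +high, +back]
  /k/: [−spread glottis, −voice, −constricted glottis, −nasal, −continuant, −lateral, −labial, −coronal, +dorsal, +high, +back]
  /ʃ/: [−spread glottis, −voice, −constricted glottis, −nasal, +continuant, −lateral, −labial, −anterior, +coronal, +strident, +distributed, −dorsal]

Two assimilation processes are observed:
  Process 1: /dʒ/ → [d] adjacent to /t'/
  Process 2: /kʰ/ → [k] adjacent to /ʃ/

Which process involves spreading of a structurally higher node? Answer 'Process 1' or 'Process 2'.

Process 1

Process 1 alters [anterior], [distributed], [strident]; the lowest common ancestor is Coronal (depth 2 from Root).
In Process 2, [spread glottis] changes, so the minimal spreading node is [spread glottis] at depth 3.
Coronal (depth 2) sits above [spread glottis] (depth 3), making Process 1 the one with the higher spreading node.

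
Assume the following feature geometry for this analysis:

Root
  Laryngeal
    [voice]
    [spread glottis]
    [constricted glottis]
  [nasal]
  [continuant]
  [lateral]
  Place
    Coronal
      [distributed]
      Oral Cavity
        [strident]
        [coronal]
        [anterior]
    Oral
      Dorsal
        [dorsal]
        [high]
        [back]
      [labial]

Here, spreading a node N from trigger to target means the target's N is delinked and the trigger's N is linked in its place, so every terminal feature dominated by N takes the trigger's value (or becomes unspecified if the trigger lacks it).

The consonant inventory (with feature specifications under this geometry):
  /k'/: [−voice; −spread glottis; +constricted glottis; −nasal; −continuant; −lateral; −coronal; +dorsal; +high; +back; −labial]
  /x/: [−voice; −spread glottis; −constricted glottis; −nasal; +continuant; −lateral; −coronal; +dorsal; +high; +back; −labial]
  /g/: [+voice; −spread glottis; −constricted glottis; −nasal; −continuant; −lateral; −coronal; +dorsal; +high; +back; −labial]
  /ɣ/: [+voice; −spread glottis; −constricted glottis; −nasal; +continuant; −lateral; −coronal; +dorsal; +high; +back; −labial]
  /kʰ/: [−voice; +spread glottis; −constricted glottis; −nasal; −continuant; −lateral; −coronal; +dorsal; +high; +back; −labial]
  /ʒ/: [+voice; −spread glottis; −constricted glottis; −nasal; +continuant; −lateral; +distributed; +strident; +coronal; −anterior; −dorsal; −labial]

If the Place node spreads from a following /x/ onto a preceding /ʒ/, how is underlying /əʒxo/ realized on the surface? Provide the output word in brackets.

[əɣxo]

Place immediately or transitively dominates [distributed], [strident], [coronal], [anterior], [dorsal], [high], [back], [labial].
After delinking /ʒ/'s Place and linking /x/'s, the affected terminals become [−coronal], [+dorsal], [+high], [+back], [−labial]; [voice], [spread glottis], [constricted glottis], … (outside Place) are retained from /ʒ/.
Among the inventory, only /ɣ/ has exactly this specification, giving the surface form [əɣxo].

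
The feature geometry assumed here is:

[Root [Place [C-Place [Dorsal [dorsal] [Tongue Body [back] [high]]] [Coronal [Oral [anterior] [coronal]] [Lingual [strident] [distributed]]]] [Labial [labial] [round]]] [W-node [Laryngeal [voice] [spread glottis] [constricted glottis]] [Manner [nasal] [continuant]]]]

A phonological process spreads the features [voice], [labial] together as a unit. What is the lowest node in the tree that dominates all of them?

[voice]: Root > W-node > Laryngeal > [voice].
[labial]: Root > Place > Labial > [labial].
Root is the lowest common ancestor — every listed feature sits under it, and no single subconstituent of Root covers them all.

Root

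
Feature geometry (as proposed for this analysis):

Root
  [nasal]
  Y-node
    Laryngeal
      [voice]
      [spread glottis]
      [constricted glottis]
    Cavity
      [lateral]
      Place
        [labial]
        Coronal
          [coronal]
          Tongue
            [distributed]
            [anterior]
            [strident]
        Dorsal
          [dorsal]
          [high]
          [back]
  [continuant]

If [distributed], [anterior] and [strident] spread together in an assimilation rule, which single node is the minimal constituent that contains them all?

Tongue

[distributed]: Root ▹ Y-node ▹ Cavity ▹ Place ▹ Coronal ▹ Tongue ▹ [distributed].
[anterior]: Root ▹ Y-node ▹ Cavity ▹ Place ▹ Coronal ▹ Tongue ▹ [anterior].
[strident]: Root ▹ Y-node ▹ Cavity ▹ Place ▹ Coronal ▹ Tongue ▹ [strident].
The listed terminals split across distinct daughters of Tongue, so Tongue itself is the smallest node containing them all.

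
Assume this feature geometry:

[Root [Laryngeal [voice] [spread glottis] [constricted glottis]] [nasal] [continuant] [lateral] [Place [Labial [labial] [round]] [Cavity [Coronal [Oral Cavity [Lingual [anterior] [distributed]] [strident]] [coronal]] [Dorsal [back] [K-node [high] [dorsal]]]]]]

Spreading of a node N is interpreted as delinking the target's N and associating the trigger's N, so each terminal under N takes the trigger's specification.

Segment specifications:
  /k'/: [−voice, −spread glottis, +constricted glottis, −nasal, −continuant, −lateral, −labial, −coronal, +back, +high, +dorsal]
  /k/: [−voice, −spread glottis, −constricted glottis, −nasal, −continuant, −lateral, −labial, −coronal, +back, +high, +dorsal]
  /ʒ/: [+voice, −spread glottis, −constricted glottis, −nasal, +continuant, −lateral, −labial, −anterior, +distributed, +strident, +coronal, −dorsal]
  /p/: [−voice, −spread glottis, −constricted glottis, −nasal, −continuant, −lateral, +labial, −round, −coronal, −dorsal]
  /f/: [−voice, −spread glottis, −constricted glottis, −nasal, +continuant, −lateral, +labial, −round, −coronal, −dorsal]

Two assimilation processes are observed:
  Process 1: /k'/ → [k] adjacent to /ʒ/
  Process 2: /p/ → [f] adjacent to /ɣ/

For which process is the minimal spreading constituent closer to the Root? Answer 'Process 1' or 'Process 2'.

Process 1: the feature that changes is [constricted glottis]; the minimal node is [constricted glottis] (depth 2).
In Process 2, [continuant] changes, so the minimal spreading node is [continuant] at depth 1.
[continuant] (depth 1) sits above [constricted glottis] (depth 2), making Process 2 the one with the higher spreading node.

Process 2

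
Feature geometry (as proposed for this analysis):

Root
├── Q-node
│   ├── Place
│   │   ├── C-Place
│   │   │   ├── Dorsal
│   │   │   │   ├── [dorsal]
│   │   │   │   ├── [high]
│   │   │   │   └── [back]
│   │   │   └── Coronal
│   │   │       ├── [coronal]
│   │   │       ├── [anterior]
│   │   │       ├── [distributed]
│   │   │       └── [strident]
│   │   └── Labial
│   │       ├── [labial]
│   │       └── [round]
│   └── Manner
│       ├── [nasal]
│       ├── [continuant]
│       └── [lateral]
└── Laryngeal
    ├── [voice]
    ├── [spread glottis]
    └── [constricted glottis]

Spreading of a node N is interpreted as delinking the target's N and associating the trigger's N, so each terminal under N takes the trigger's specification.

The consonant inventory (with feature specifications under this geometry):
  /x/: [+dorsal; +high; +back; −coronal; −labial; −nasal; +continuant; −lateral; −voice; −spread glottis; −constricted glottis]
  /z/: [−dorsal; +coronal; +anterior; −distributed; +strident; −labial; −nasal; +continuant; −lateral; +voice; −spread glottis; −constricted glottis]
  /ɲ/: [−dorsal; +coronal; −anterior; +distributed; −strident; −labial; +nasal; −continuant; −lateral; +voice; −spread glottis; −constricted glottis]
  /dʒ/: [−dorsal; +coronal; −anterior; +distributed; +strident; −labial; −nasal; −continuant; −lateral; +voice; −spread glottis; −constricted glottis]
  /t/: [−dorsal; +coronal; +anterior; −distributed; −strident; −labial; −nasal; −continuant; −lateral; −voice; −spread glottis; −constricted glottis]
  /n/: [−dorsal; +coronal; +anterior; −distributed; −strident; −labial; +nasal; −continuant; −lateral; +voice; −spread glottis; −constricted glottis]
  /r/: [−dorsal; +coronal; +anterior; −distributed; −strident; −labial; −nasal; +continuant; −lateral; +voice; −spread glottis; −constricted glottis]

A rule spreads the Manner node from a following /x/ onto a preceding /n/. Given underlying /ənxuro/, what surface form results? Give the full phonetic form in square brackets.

Terminals under Manner in this geometry: [nasal], [continuant], [lateral].
After delinking /n/'s Manner and linking /x/'s, the affected terminals become [−nasal], [+continuant], [−lateral]; [dorsal], [coronal], [anterior], … (outside Manner) are retained from /n/.
This feature bundle is that of [r], so /ənxuro/ surfaces as [ərxuro].

[ərxuro]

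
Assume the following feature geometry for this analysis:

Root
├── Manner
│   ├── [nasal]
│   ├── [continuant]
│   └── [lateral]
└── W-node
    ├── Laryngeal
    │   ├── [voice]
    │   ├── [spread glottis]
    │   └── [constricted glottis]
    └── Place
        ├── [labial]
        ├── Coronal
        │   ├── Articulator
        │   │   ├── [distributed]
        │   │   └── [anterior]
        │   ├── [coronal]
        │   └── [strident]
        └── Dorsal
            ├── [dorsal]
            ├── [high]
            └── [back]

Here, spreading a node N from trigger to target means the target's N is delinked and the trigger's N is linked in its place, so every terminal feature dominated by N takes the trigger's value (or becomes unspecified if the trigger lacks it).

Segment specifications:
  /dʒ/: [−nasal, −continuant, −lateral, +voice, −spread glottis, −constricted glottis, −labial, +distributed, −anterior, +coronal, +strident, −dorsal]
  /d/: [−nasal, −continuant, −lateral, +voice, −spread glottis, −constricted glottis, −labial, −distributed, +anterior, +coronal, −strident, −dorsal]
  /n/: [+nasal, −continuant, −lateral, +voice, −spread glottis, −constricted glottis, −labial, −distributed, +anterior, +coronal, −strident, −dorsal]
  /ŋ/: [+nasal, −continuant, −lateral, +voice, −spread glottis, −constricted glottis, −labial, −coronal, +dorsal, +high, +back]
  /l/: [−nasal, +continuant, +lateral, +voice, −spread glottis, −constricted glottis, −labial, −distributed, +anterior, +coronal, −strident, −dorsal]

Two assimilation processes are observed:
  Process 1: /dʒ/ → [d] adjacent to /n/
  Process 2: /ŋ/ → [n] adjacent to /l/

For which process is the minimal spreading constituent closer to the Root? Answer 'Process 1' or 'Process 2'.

Process 1 alters [anterior], [distributed], [strident]; the lowest common ancestor is Coronal (depth 3 from Root).
Process 2 alters [coronal], [anterior], [distributed], [strident], [dorsal], [high], [back]; the lowest common ancestor is Place (depth 2 from Root).
Depth 2 < depth 3; Process 2 involves the structurally higher constituent Place.

Process 2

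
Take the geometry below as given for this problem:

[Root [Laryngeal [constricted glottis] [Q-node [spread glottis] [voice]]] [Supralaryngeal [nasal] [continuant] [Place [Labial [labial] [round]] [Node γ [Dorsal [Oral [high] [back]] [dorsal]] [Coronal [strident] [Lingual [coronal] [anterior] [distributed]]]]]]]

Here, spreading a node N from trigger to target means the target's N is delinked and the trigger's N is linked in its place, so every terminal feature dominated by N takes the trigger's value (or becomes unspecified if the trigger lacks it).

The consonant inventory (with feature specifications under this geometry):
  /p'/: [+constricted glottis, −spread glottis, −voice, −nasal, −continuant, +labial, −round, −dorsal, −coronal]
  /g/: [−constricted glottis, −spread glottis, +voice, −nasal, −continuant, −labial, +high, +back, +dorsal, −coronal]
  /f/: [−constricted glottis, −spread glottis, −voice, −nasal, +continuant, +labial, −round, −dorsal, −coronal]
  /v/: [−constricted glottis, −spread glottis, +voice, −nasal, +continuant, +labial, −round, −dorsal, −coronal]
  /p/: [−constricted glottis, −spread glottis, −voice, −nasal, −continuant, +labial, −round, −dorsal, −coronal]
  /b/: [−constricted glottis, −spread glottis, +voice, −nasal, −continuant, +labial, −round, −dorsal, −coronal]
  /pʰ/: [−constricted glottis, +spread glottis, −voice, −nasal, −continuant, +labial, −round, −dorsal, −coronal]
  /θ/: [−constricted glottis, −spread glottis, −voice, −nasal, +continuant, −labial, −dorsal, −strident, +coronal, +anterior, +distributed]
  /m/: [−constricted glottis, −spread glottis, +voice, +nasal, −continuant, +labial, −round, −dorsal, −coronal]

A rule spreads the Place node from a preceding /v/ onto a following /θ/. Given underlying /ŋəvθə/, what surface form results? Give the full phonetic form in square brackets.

[ŋəvfə]

Terminals under Place in this geometry: [labial], [round], [high], [back], [dorsal], [strident], [coronal], [anterior], [distributed].
Spreading Place from /v/ onto /θ/ replaces those values with /v/'s: [+labial], [−round], [−dorsal], [−coronal]. Features outside Place ([constricted glottis], [spread glottis], [voice], …) stay as in /θ/.
Among the inventory, only /f/ has exactly this specification, giving the surface form [ŋəvfə].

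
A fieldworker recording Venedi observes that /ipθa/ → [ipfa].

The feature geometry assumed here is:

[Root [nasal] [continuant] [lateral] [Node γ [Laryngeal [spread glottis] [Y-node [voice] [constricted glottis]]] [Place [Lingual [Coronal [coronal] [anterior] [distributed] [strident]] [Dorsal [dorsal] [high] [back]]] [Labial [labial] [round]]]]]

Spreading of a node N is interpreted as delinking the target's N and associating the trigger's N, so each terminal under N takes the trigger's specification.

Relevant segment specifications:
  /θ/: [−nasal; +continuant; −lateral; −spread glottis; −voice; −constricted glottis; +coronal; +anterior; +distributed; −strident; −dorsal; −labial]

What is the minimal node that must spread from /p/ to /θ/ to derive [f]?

Place

The alternation /θ/ → [f] changes [labial], [round], [coronal], [anterior], [distributed], [strident] and nothing else.
Tracing each changed feature up the tree, the paths first meet at Place; any lower node misses at least one of them.
Delinking /θ/'s Place and associating /p/'s Place gives precisely the feature bundle of [f].
[continuant], a feature on which the two segments disagree outside Place, is unchanged — nothing dominating it spread, and Place is the minimal sufficient constituent.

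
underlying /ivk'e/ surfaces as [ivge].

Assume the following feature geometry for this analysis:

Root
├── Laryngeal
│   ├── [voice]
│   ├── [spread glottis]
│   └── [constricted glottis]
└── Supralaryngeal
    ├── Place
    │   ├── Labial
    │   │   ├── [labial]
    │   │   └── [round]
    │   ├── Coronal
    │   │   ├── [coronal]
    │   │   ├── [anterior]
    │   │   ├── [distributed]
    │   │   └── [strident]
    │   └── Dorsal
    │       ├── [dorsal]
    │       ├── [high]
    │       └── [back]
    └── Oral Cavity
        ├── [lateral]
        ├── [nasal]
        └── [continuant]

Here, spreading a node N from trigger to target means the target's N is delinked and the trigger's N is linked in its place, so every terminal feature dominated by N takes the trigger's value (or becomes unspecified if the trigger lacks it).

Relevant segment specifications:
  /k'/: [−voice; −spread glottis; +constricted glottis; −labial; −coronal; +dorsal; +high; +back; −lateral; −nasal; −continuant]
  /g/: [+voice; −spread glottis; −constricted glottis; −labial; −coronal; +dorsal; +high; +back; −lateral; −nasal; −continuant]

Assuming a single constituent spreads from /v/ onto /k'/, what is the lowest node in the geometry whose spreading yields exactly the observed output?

Feature comparison: [voice], [constricted glottis] differ between /k'/ and [g]; the remaining terminals match.
Tracing each changed feature up the tree, the paths first meet at Laryngeal; any lower node misses at least one of them.
If Laryngeal spreads, every terminal under it takes /v/'s value, producing [g] as observed.
Had Root spread, [dorsal], [continuant] would have taken /v/'s values; they stay as in /k'/, confirming the spreading constituent is exactly Laryngeal.

Laryngeal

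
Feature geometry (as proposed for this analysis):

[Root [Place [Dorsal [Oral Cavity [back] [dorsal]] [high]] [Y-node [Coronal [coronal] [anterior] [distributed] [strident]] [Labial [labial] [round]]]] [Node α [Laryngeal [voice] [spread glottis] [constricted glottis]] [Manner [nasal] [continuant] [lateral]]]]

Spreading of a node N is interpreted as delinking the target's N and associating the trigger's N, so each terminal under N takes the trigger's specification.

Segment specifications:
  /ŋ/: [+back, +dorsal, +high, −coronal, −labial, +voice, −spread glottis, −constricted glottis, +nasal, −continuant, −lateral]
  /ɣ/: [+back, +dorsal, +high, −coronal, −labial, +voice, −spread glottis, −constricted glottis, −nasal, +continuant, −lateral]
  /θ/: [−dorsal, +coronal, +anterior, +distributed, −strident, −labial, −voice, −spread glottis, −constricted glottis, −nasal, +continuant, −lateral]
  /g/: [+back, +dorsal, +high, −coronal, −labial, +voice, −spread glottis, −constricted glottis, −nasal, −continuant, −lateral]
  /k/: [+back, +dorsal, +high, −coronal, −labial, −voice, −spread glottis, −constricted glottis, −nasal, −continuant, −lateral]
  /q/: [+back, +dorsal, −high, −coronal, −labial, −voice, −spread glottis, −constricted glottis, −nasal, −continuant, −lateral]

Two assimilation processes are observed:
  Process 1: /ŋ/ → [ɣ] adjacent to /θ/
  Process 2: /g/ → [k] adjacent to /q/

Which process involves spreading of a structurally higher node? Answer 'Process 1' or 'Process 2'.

Process 1

Process 1: the features that change are [nasal], [continuant]; the minimal node is Manner (depth 2).
In Process 2, [voice] changes, so the minimal spreading node is [voice] at depth 3.
Depth 2 < depth 3; Process 1 involves the structurally higher constituent Manner.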